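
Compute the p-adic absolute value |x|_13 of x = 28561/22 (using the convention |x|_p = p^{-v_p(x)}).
|28561/22|_13 = 1/28561

Step 1 — compute v_13(x) by factoring powers of 13 out of the numerator and denominator: v_13(28561/22) = 4. Step 2 — apply |x|_p = p^{-v_p(x)} = 13^{-4} = 1/28561.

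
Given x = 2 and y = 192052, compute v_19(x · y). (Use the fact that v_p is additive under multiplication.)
v_19(384104) = 3

v_p(x) = 0 (factor: 2 = 19^0 · 2); v_p(y) = 3 (factor: 192052 = 19^3 · 28). Additivity: v_p(xy) = v_p(x) + v_p(y) = 0 + 3 = 3. (Direct check: xy = 384104 = 19^3 · (56).)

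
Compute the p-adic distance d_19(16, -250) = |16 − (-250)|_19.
d_19(16, -250) = 1/19

Step 1 — x − y = 16 − (-250) = 266. Step 2 — v_19(266) = 1 (factor: 266 = (19^1 · 14); the sign does not affect v_p). Step 3 — |x − y|_19 = 19^{-1} = 1/19.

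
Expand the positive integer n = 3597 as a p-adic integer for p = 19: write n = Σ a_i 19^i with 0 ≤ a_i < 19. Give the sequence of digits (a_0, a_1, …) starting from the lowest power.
(a_0, a_1, …) = (6, 18, 9)

Repeated division by 19 gives the digits low-to-high: 3597 = 6 + 18·19^1 + 9·19^2. Digit sequence: (6, 18, 9).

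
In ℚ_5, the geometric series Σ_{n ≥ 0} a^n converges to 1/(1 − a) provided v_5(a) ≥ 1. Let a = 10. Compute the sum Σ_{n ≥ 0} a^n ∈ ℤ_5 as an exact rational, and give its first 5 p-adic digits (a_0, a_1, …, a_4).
Σ a^n = 1/(1 − a) = -1/9;  first 5 digits = (1, 2, 4, 3, 2)

v_5(a) = 1 ≥ 1, so the series converges in ℤ_5 to 1/(1 − a) = 1/(1 − 10) = -1/9. Expand this rational in ℤ_5: compute digits iteratively via d_i = x_i mod 5, x_{i+1} = (x_i − d_i)/5. The first 5 digits are (1, 2, 4, 3, 2).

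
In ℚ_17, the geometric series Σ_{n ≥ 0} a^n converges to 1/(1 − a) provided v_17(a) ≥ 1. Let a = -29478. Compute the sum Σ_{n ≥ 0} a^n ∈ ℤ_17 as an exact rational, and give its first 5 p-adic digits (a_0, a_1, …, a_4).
Σ a^n = 1/(1 − a) = 1/29479;  first 5 digits = (1, 0, 0, 11, 16)

v_17(a) = 3 ≥ 1, so the series converges in ℤ_17 to 1/(1 − a) = 1/(1 − (-29478)) = 1/29479. Expand this rational in ℤ_17: compute digits iteratively via d_i = x_i mod 17, x_{i+1} = (x_i − d_i)/17. The first 5 digits are (1, 0, 0, 11, 16).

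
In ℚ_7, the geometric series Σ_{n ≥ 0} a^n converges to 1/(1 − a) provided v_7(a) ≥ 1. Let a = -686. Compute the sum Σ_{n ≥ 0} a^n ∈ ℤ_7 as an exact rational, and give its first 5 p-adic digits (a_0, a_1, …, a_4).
Σ a^n = 1/(1 − a) = 1/687;  first 5 digits = (1, 0, 0, 5, 6)

v_7(a) = 3 ≥ 1, so the series converges in ℤ_7 to 1/(1 − a) = 1/(1 − (-686)) = 1/687. Expand this rational in ℤ_7: compute digits iteratively via d_i = x_i mod 7, x_{i+1} = (x_i − d_i)/7. The first 5 digits are (1, 0, 0, 5, 6).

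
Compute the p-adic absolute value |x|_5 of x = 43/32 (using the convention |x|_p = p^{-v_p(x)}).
|43/32|_5 = 1

Step 1 — compute v_5(x) by factoring powers of 5 out of the numerator and denominator: v_5(43/32) = 0. Step 2 — apply |x|_p = p^{-v_p(x)} = 5^{0} = 1.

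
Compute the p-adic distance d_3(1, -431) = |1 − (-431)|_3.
d_3(1, -431) = 1/27

Step 1 — x − y = 1 − (-431) = 432. Step 2 — v_3(432) = 3 (factor: 432 = (3^3 · 16); the sign does not affect v_p). Step 3 — |x − y|_3 = 3^{-3} = 1/27.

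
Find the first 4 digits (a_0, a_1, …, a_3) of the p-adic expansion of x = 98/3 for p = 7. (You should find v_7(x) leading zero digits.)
(a_0, …, a_3) = (0, 0, 3, 2)

v_7(98/3) = 2, so a_0 = ... = a_1 = 0. Factor out: x = 7^2 · u with u = 2/3 a unit in ℤ_7. Expand u iteratively via a_{v+i} = u_i mod 7, u_{i+1} = (u_i − a_{v+i})/7:
  u_0 = 2/3;  a_2 = 3;  u_1 = (u_0 − 3)/7 = -1/3
  u_1 = -1/3;  a_3 = 2;  u_2 = (u_1 − 2)/7 = -1/3
Digits: (0, 0, 3, 2).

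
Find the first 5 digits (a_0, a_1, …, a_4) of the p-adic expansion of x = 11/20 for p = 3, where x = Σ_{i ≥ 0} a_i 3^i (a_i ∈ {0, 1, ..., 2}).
(a_0, …, a_4) = (1, 0, 1, 1, 0)

v_3(11/20) = 0 (numerator and denominator both coprime to 3), so x ∈ ℤ_3^×. Compute digits iteratively via a_i = x_i mod 3, x_{i+1} = (x_i − a_i)/3, with x_0 = x:
  x_0 = 11/20;  a_0 = 1;  x_1 = (x_0 − 1)/3 = -3/20
  x_1 = -3/20;  a_1 = 0;  x_2 = (x_1 − 0)/3 = -1/20
  x_2 = -1/20;  a_2 = 1;  x_3 = (x_2 − 1)/3 = -7/20
  x_3 = -7/20;  a_3 = 1;  x_4 = (x_3 − 1)/3 = -9/20
  x_4 = -9/20;  a_4 = 0;  x_5 = (x_4 − 0)/3 = -3/20
Digits: (1, 0, 1, 1, 0).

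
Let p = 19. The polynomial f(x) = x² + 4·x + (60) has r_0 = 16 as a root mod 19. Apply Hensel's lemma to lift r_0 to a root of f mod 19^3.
r_2 = 1289 (mod 6859)

Hensel: r_{i+1} = r_i − f(r_i)·(f′(r_i))^{-1} mod 19^{i+2}, f′(x) = 2x + 4. Iterate:
  r_0 = 16 (mod 19)
  r_1 = 206 (mod 361)
  r_2 = 1289 (mod 6859)
Final: r = 1289 satisfies f(r) ≡ 0 mod 19^3.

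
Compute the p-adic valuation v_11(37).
v_11(37) = 0

v_11(n) is the largest exponent k such that 11^k divides n. Factor out: 37 = 11^0 · 37. (Sign doesn't affect v_p.) So v_11(37) = 0.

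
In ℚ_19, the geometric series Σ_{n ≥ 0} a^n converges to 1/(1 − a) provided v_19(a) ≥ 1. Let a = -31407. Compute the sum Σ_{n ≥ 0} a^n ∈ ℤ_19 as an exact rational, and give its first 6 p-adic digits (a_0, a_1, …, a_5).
Σ a^n = 1/(1 − a) = 1/31408;  first 6 digits = (1, 0, 8, 14, 6, 18)

v_19(a) = 2 ≥ 1, so the series converges in ℤ_19 to 1/(1 − a) = 1/(1 − (-31407)) = 1/31408. Expand this rational in ℤ_19: compute digits iteratively via d_i = x_i mod 19, x_{i+1} = (x_i − d_i)/19. The first 6 digits are (1, 0, 8, 14, 6, 18).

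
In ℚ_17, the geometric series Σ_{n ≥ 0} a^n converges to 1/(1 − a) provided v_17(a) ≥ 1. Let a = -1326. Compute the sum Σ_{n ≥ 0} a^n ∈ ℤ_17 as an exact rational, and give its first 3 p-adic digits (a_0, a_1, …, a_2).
Σ a^n = 1/(1 − a) = 1/1327;  first 3 digits = (1, 7, 10)

v_17(a) = 1 ≥ 1, so the series converges in ℤ_17 to 1/(1 − a) = 1/(1 − (-1326)) = 1/1327. Expand this rational in ℤ_17: compute digits iteratively via d_i = x_i mod 17, x_{i+1} = (x_i − d_i)/17. The first 3 digits are (1, 7, 10).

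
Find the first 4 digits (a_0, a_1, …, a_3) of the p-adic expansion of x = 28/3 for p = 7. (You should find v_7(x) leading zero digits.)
(a_0, …, a_3) = (0, 6, 4, 4)

v_7(28/3) = 1, so a_0 = ... = a_0 = 0. Factor out: x = 7^1 · u with u = 4/3 a unit in ℤ_7. Expand u iteratively via a_{v+i} = u_i mod 7, u_{i+1} = (u_i − a_{v+i})/7:
  u_0 = 4/3;  a_1 = 6;  u_1 = (u_0 − 6)/7 = -2/3
  u_1 = -2/3;  a_2 = 4;  u_2 = (u_1 − 4)/7 = -2/3
  u_2 = -2/3;  a_3 = 4;  u_3 = (u_2 − 4)/7 = -2/3
Digits: (0, 6, 4, 4).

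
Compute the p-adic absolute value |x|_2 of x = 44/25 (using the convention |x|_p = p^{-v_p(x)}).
|44/25|_2 = 1/4

Step 1 — compute v_2(x) by factoring powers of 2 out of the numerator and denominator: v_2(44/25) = 2. Step 2 — apply |x|_p = p^{-v_p(x)} = 2^{-2} = 1/4.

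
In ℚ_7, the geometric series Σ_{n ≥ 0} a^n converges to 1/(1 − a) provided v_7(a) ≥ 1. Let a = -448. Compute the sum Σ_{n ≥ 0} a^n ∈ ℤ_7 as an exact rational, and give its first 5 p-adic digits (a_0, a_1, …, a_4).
Σ a^n = 1/(1 − a) = 1/449;  first 5 digits = (1, 6, 5, 1, 1)

v_7(a) = 1 ≥ 1, so the series converges in ℤ_7 to 1/(1 − a) = 1/(1 − (-448)) = 1/449. Expand this rational in ℤ_7: compute digits iteratively via d_i = x_i mod 7, x_{i+1} = (x_i − d_i)/7. The first 5 digits are (1, 6, 5, 1, 1).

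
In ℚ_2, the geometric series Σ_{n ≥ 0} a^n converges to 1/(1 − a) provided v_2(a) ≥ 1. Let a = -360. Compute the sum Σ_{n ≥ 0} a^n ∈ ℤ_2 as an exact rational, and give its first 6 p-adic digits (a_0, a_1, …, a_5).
Σ a^n = 1/(1 − a) = 1/361;  first 6 digits = (1, 0, 0, 1, 1, 0)

v_2(a) = 3 ≥ 1, so the series converges in ℤ_2 to 1/(1 − a) = 1/(1 − (-360)) = 1/361. Expand this rational in ℤ_2: compute digits iteratively via d_i = x_i mod 2, x_{i+1} = (x_i − d_i)/2. The first 6 digits are (1, 0, 0, 1, 1, 0).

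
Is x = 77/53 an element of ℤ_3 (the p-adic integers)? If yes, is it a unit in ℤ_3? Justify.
x ∈ ℤ_3^× (unit); v_3(x) = 0

ℤ_3 = {x ∈ ℚ_3 : v_3(x) ≥ 0} and ℤ_3^× = {x ∈ ℤ_3 : v_3(x) = 0}. Here v_3(77/53) = v_3(num) − v_3(den) = 0; compare against these criteria.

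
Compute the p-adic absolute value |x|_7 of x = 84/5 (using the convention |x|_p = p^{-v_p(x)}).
|84/5|_7 = 1/7

Step 1 — compute v_7(x) by factoring powers of 7 out of the numerator and denominator: v_7(84/5) = 1. Step 2 — apply |x|_p = p^{-v_p(x)} = 7^{-1} = 1/7.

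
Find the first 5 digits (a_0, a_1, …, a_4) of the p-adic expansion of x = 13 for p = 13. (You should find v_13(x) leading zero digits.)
(a_0, …, a_4) = (0, 1, 0, 0, 0)

v_13(13) = 1, so a_0 = ... = a_0 = 0. Factor out: x = 13^1 · u with u = 1 a unit in ℤ_13. Expand u iteratively via a_{v+i} = u_i mod 13, u_{i+1} = (u_i − a_{v+i})/13:
  u_0 = 1;  a_1 = 1;  u_1 = (u_0 − 1)/13 = 0
  u_1 = 0;  a_2 = 0;  u_2 = (u_1 − 0)/13 = 0
  u_2 = 0;  a_3 = 0;  u_3 = (u_2 − 0)/13 = 0
  u_3 = 0;  a_4 = 0;  u_4 = (u_3 − 0)/13 = 0
Digits: (0, 1, 0, 0, 0).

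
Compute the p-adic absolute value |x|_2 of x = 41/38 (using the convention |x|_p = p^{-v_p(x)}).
|41/38|_2 = 2

Step 1 — compute v_2(x) by factoring powers of 2 out of the numerator and denominator: v_2(41/38) = -1. Step 2 — apply |x|_p = p^{-v_p(x)} = 2^{1} = 2.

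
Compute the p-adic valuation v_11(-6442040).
v_11(-6442040) = 5

v_11(n) is the largest exponent k such that 11^k divides n. Factor out: -6442040 = -11^5 · 40. (Sign doesn't affect v_p.) So v_11(-6442040) = 5.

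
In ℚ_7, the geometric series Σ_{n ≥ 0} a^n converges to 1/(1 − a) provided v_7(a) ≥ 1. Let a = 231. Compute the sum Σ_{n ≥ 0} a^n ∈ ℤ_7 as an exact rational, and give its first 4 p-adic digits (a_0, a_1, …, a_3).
Σ a^n = 1/(1 − a) = -1/230;  first 4 digits = (1, 5, 1, 1)

v_7(a) = 1 ≥ 1, so the series converges in ℤ_7 to 1/(1 − a) = 1/(1 − 231) = -1/230. Expand this rational in ℤ_7: compute digits iteratively via d_i = x_i mod 7, x_{i+1} = (x_i − d_i)/7. The first 4 digits are (1, 5, 1, 1).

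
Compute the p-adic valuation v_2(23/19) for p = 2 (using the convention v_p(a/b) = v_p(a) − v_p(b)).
v_2(23/19) = 0

Factor powers of 2 from the numerator and denominator of the reduced fraction: 23 = 2^0 · 23 and 19 = 2^0 · 19. Apply v_p(a/b) = v_p(a) − v_p(b): v_2(23/19) = 0 − 0 = 0.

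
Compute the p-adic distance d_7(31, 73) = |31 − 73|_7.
d_7(31, 73) = 1/7

Step 1 — x − y = 31 − 73 = -42. Step 2 — v_7(-42) = 1 (factor: -42 = −(7^1 · 6); the sign does not affect v_p). Step 3 — |x − y|_7 = 7^{-1} = 1/7.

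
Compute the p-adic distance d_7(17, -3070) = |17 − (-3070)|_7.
d_7(17, -3070) = 1/343

Step 1 — x − y = 17 − (-3070) = 3087. Step 2 — v_7(3087) = 3 (factor: 3087 = (7^3 · 9); the sign does not affect v_p). Step 3 — |x − y|_7 = 7^{-3} = 1/343.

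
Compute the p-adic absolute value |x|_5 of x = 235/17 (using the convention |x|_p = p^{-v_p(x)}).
|235/17|_5 = 1/5

Step 1 — compute v_5(x) by factoring powers of 5 out of the numerator and denominator: v_5(235/17) = 1. Step 2 — apply |x|_p = p^{-v_p(x)} = 5^{-1} = 1/5.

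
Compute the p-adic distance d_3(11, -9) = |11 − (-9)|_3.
d_3(11, -9) = 1

Step 1 — x − y = 11 − (-9) = 20. Step 2 — v_3(20) = 0 (factor: 20 = (3^0 · 20); the sign does not affect v_p). Step 3 — |x − y|_3 = 3^{0} = 1.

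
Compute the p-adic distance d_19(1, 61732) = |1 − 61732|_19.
d_19(1, 61732) = 1/6859

Step 1 — x − y = 1 − 61732 = -61731. Step 2 — v_19(-61731) = 3 (factor: -61731 = −(19^3 · 9); the sign does not affect v_p). Step 3 — |x − y|_19 = 19^{-3} = 1/6859.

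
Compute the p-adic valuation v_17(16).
v_17(16) = 0

v_17(n) is the largest exponent k such that 17^k divides n. Factor out: 16 = 17^0 · 16. (Sign doesn't affect v_p.) So v_17(16) = 0.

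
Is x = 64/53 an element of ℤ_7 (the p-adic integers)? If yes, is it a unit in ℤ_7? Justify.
x ∈ ℤ_7^× (unit); v_7(x) = 0

ℤ_7 = {x ∈ ℚ_7 : v_7(x) ≥ 0} and ℤ_7^× = {x ∈ ℤ_7 : v_7(x) = 0}. Here v_7(64/53) = v_7(num) − v_7(den) = 0; compare against these criteria.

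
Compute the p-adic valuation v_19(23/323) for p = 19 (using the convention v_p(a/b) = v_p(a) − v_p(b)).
v_19(23/323) = -1

Factor powers of 19 from the numerator and denominator of the reduced fraction: 23 = 19^0 · 23 and 323 = 19^1 · 17. Apply v_p(a/b) = v_p(a) − v_p(b): v_19(23/323) = 0 − 1 = -1.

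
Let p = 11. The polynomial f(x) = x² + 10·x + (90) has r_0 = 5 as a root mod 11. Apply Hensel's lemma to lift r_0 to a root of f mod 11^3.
r_2 = 1237 (mod 1331)

Hensel: r_{i+1} = r_i − f(r_i)·(f′(r_i))^{-1} mod 11^{i+2}, f′(x) = 2x + 10. Iterate:
  r_0 = 5 (mod 11)
  r_1 = 27 (mod 121)
  r_2 = 1237 (mod 1331)
Final: r = 1237 satisfies f(r) ≡ 0 mod 11^3.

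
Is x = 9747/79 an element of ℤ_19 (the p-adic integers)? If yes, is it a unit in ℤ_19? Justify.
x ∈ ℤ_19 but not a unit; v_19(x) = 2 > 0

ℤ_19 = {x ∈ ℚ_19 : v_19(x) ≥ 0} and ℤ_19^× = {x ∈ ℤ_19 : v_19(x) = 0}. Here v_19(9747/79) = v_19(num) − v_19(den) = 2; compare against these criteria.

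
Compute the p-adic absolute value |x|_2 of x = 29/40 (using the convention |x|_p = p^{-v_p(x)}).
|29/40|_2 = 8

Step 1 — compute v_2(x) by factoring powers of 2 out of the numerator and denominator: v_2(29/40) = -3. Step 2 — apply |x|_p = p^{-v_p(x)} = 2^{3} = 8.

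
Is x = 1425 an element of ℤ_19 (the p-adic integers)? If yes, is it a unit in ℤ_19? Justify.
x ∈ ℤ_19 but not a unit; v_19(x) = 1 > 0

ℤ_19 = {x ∈ ℚ_19 : v_19(x) ≥ 0} and ℤ_19^× = {x ∈ ℤ_19 : v_19(x) = 0}. Here v_19(1425) = v_19(num) − v_19(den) = 1; compare against these criteria.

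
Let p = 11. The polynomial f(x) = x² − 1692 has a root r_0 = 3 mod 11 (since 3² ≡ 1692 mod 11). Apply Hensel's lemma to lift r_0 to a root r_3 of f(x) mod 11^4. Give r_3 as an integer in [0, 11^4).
r_3 = 2643 (mod 14641)

Hensel's recurrence: r_{i+1} = r_i − f(r_i)·(f′(r_i))^{-1} mod 11^{i+2}, with f′(x) = 2x. Iterate:
  r_0 = 3 (mod 11)
  r_1 = 102 (mod 121)
  r_2 = 1312 (mod 1331)
  r_3 = 2643 (mod 14641)
Final: r_3 = 2643, and one checks f(r_3) ≡ 0 mod 11^4.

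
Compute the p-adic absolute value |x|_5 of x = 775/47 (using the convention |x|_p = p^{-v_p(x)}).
|775/47|_5 = 1/25

Step 1 — compute v_5(x) by factoring powers of 5 out of the numerator and denominator: v_5(775/47) = 2. Step 2 — apply |x|_p = p^{-v_p(x)} = 5^{-2} = 1/25.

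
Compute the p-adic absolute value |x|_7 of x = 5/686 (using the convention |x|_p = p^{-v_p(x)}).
|5/686|_7 = 343

Step 1 — compute v_7(x) by factoring powers of 7 out of the numerator and denominator: v_7(5/686) = -3. Step 2 — apply |x|_p = p^{-v_p(x)} = 7^{3} = 343.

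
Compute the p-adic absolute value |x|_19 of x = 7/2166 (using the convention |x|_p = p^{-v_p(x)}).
|7/2166|_19 = 361

Step 1 — compute v_19(x) by factoring powers of 19 out of the numerator and denominator: v_19(7/2166) = -2. Step 2 — apply |x|_p = p^{-v_p(x)} = 19^{2} = 361.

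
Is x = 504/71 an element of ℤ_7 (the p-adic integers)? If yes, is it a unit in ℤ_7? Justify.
x ∈ ℤ_7 but not a unit; v_7(x) = 1 > 0

ℤ_7 = {x ∈ ℚ_7 : v_7(x) ≥ 0} and ℤ_7^× = {x ∈ ℤ_7 : v_7(x) = 0}. Here v_7(504/71) = v_7(num) − v_7(den) = 1; compare against these criteria.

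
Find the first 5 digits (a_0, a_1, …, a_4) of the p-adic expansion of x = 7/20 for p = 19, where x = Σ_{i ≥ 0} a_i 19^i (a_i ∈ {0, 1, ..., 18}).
(a_0, …, a_4) = (7, 12, 6, 12, 6)

v_19(7/20) = 0 (numerator and denominator both coprime to 19), so x ∈ ℤ_19^×. Compute digits iteratively via a_i = x_i mod 19, x_{i+1} = (x_i − a_i)/19, with x_0 = x:
  x_0 = 7/20;  a_0 = 7;  x_1 = (x_0 − 7)/19 = -7/20
  x_1 = -7/20;  a_1 = 12;  x_2 = (x_1 − 12)/19 = -13/20
  x_2 = -13/20;  a_2 = 6;  x_3 = (x_2 − 6)/19 = -7/20
  x_3 = -7/20;  a_3 = 12;  x_4 = (x_3 − 12)/19 = -13/20
  x_4 = -13/20;  a_4 = 6;  x_5 = (x_4 − 6)/19 = -7/20
Digits: (7, 12, 6, 12, 6).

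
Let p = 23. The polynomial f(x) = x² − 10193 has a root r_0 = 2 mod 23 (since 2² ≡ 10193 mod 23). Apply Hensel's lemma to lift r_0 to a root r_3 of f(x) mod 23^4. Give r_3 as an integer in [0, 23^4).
r_3 = 187038 (mod 279841)

Hensel's recurrence: r_{i+1} = r_i − f(r_i)·(f′(r_i))^{-1} mod 23^{i+2}, with f′(x) = 2x. Iterate:
  r_0 = 2 (mod 23)
  r_1 = 301 (mod 529)
  r_2 = 4533 (mod 12167)
  r_3 = 187038 (mod 279841)
Final: r_3 = 187038, and one checks f(r_3) ≡ 0 mod 23^4.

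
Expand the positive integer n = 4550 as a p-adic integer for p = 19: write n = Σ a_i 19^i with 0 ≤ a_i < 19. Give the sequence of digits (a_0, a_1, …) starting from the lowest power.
(a_0, a_1, …) = (9, 11, 12)

Repeated division by 19 gives the digits low-to-high: 4550 = 9 + 11·19^1 + 12·19^2. Digit sequence: (9, 11, 12).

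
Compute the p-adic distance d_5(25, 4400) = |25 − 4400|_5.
d_5(25, 4400) = 1/625

Step 1 — x − y = 25 − 4400 = -4375. Step 2 — v_5(-4375) = 4 (factor: -4375 = −(5^4 · 7); the sign does not affect v_p). Step 3 — |x − y|_5 = 5^{-4} = 1/625.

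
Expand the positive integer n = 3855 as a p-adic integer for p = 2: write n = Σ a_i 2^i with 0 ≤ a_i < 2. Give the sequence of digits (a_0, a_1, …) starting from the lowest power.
(a_0, a_1, …) = (1, 1, 1, 1, 0, 0, 0, 0, 1, 1, 1, 1)

Repeated division by 2 gives the digits low-to-high: 3855 = 1 + 1·2^1 + 1·2^2 + 1·2^3 + 1·2^8 + 1·2^9 + 1·2^10 + 1·2^11. Digit sequence: (1, 1, 1, 1, 0, 0, 0, 0, 1, 1, 1, 1).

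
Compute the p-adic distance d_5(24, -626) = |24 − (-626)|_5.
d_5(24, -626) = 1/25

Step 1 — x − y = 24 − (-626) = 650. Step 2 — v_5(650) = 2 (factor: 650 = (5^2 · 26); the sign does not affect v_p). Step 3 — |x − y|_5 = 5^{-2} = 1/25.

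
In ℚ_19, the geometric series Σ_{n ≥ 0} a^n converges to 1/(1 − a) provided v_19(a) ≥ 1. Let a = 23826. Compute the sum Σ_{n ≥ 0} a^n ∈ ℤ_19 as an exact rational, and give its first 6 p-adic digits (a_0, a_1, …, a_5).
Σ a^n = 1/(1 − a) = -1/23825;  first 6 digits = (1, 0, 9, 3, 5, 1)

v_19(a) = 2 ≥ 1, so the series converges in ℤ_19 to 1/(1 − a) = 1/(1 − 23826) = -1/23825. Expand this rational in ℤ_19: compute digits iteratively via d_i = x_i mod 19, x_{i+1} = (x_i − d_i)/19. The first 6 digits are (1, 0, 9, 3, 5, 1).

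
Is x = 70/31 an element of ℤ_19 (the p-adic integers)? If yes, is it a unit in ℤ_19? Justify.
x ∈ ℤ_19^× (unit); v_19(x) = 0

ℤ_19 = {x ∈ ℚ_19 : v_19(x) ≥ 0} and ℤ_19^× = {x ∈ ℤ_19 : v_19(x) = 0}. Here v_19(70/31) = v_19(num) − v_19(den) = 0; compare against these criteria.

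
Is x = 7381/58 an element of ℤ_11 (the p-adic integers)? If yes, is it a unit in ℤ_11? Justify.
x ∈ ℤ_11 but not a unit; v_11(x) = 2 > 0

ℤ_11 = {x ∈ ℚ_11 : v_11(x) ≥ 0} and ℤ_11^× = {x ∈ ℤ_11 : v_11(x) = 0}. Here v_11(7381/58) = v_11(num) − v_11(den) = 2; compare against these criteria.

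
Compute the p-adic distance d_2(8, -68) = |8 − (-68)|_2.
d_2(8, -68) = 1/4

Step 1 — x − y = 8 − (-68) = 76. Step 2 — v_2(76) = 2 (factor: 76 = (2^2 · 19); the sign does not affect v_p). Step 3 — |x − y|_2 = 2^{-2} = 1/4.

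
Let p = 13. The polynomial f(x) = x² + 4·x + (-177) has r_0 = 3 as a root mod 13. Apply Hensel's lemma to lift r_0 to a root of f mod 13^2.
r_1 = 120 (mod 169)

Hensel: r_{i+1} = r_i − f(r_i)·(f′(r_i))^{-1} mod 13^{i+2}, f′(x) = 2x + 4. Iterate:
  r_0 = 3 (mod 13)
  r_1 = 120 (mod 169)
Final: r = 120 satisfies f(r) ≡ 0 mod 13^2.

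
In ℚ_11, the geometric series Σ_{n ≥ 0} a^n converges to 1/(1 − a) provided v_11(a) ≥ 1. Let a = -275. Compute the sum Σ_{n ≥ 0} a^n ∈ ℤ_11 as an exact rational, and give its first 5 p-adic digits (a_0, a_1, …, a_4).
Σ a^n = 1/(1 − a) = 1/276;  first 5 digits = (1, 8, 6, 7, 7)

v_11(a) = 1 ≥ 1, so the series converges in ℤ_11 to 1/(1 − a) = 1/(1 − (-275)) = 1/276. Expand this rational in ℤ_11: compute digits iteratively via d_i = x_i mod 11, x_{i+1} = (x_i − d_i)/11. The first 5 digits are (1, 8, 6, 7, 7).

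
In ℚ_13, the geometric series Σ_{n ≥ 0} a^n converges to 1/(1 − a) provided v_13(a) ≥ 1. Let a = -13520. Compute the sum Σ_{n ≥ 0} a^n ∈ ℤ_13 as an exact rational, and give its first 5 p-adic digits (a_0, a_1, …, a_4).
Σ a^n = 1/(1 − a) = 1/13521;  first 5 digits = (1, 0, 11, 6, 3)

v_13(a) = 2 ≥ 1, so the series converges in ℤ_13 to 1/(1 − a) = 1/(1 − (-13520)) = 1/13521. Expand this rational in ℤ_13: compute digits iteratively via d_i = x_i mod 13, x_{i+1} = (x_i − d_i)/13. The first 5 digits are (1, 0, 11, 6, 3).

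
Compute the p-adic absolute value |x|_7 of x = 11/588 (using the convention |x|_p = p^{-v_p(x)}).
|11/588|_7 = 49

Step 1 — compute v_7(x) by factoring powers of 7 out of the numerator and denominator: v_7(11/588) = -2. Step 2 — apply |x|_p = p^{-v_p(x)} = 7^{2} = 49.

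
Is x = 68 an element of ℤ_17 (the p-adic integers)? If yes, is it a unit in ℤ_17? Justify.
x ∈ ℤ_17 but not a unit; v_17(x) = 1 > 0

ℤ_17 = {x ∈ ℚ_17 : v_17(x) ≥ 0} and ℤ_17^× = {x ∈ ℤ_17 : v_17(x) = 0}. Here v_17(68) = v_17(num) − v_17(den) = 1; compare against these criteria.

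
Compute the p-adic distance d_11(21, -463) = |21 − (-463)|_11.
d_11(21, -463) = 1/121

Step 1 — x − y = 21 − (-463) = 484. Step 2 — v_11(484) = 2 (factor: 484 = (11^2 · 4); the sign does not affect v_p). Step 3 — |x − y|_11 = 11^{-2} = 1/121.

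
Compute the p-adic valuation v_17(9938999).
v_17(9938999) = 5

v_17(n) is the largest exponent k such that 17^k divides n. Factor out: 9938999 = 17^5 · 7. (Sign doesn't affect v_p.) So v_17(9938999) = 5.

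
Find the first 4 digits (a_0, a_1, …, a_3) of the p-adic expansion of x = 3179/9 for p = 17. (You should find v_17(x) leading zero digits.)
(a_0, …, a_3) = (0, 0, 5, 13)

v_17(3179/9) = 2, so a_0 = ... = a_1 = 0. Factor out: x = 17^2 · u with u = 11/9 a unit in ℤ_17. Expand u iteratively via a_{v+i} = u_i mod 17, u_{i+1} = (u_i − a_{v+i})/17:
  u_0 = 11/9;  a_2 = 5;  u_1 = (u_0 − 5)/17 = -2/9
  u_1 = -2/9;  a_3 = 13;  u_2 = (u_1 − 13)/17 = -7/9
Digits: (0, 0, 5, 13).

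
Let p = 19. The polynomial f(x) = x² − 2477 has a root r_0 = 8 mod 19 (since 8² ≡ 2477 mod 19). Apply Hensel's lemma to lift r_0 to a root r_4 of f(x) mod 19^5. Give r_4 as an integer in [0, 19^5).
r_4 = 1806129 (mod 2476099)

Hensel's recurrence: r_{i+1} = r_i − f(r_i)·(f′(r_i))^{-1} mod 19^{i+2}, with f′(x) = 2x. Iterate:
  r_0 = 8 (mod 19)
  r_1 = 46 (mod 361)
  r_2 = 2212 (mod 6859)
  r_3 = 111956 (mod 130321)
  r_4 = 1806129 (mod 2476099)
Final: r_4 = 1806129, and one checks f(r_4) ≡ 0 mod 19^5.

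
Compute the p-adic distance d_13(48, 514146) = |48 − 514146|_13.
d_13(48, 514146) = 1/28561

Step 1 — x − y = 48 − 514146 = -514098. Step 2 — v_13(-514098) = 4 (factor: -514098 = −(13^4 · 18); the sign does not affect v_p). Step 3 — |x − y|_13 = 13^{-4} = 1/28561.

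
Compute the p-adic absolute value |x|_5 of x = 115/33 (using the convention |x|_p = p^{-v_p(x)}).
|115/33|_5 = 1/5

Step 1 — compute v_5(x) by factoring powers of 5 out of the numerator and denominator: v_5(115/33) = 1. Step 2 — apply |x|_p = p^{-v_p(x)} = 5^{-1} = 1/5.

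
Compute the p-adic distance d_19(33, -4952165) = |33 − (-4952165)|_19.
d_19(33, -4952165) = 1/2476099

Step 1 — x − y = 33 − (-4952165) = 4952198. Step 2 — v_19(4952198) = 5 (factor: 4952198 = (19^5 · 2); the sign does not affect v_p). Step 3 — |x − y|_19 = 19^{-5} = 1/2476099.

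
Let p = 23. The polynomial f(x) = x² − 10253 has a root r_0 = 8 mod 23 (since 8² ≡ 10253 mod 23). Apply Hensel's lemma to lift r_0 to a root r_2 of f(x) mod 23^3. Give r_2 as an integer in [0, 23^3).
r_2 = 7092 (mod 12167)

Hensel's recurrence: r_{i+1} = r_i − f(r_i)·(f′(r_i))^{-1} mod 23^{i+2}, with f′(x) = 2x. Iterate:
  r_0 = 8 (mod 23)
  r_1 = 215 (mod 529)
  r_2 = 7092 (mod 12167)
Final: r_2 = 7092, and one checks f(r_2) ≡ 0 mod 23^3.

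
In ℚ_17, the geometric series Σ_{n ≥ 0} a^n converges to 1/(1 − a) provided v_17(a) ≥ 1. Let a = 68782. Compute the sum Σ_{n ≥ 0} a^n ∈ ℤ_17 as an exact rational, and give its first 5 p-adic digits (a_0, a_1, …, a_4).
Σ a^n = 1/(1 − a) = -1/68781;  first 5 digits = (1, 0, 0, 14, 0)

v_17(a) = 3 ≥ 1, so the series converges in ℤ_17 to 1/(1 − a) = 1/(1 − 68782) = -1/68781. Expand this rational in ℤ_17: compute digits iteratively via d_i = x_i mod 17, x_{i+1} = (x_i − d_i)/17. The first 5 digits are (1, 0, 0, 14, 0).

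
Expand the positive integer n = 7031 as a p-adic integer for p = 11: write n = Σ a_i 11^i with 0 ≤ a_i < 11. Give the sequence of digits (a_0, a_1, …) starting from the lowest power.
(a_0, a_1, …) = (2, 1, 3, 5)

Repeated division by 11 gives the digits low-to-high: 7031 = 2 + 1·11^1 + 3·11^2 + 5·11^3. Digit sequence: (2, 1, 3, 5).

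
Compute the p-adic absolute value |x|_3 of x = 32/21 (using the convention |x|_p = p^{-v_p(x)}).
|32/21|_3 = 3

Step 1 — compute v_3(x) by factoring powers of 3 out of the numerator and denominator: v_3(32/21) = -1. Step 2 — apply |x|_p = p^{-v_p(x)} = 3^{1} = 3.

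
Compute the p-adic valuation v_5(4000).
v_5(4000) = 3

v_5(n) is the largest exponent k such that 5^k divides n. Factor out: 4000 = 5^3 · 32. (Sign doesn't affect v_p.) So v_5(4000) = 3.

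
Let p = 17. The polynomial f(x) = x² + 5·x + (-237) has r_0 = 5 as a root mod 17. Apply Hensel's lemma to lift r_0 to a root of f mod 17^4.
r_3 = 33580 (mod 83521)

Hensel: r_{i+1} = r_i − f(r_i)·(f′(r_i))^{-1} mod 17^{i+2}, f′(x) = 2x + 5. Iterate:
  r_0 = 5 (mod 17)
  r_1 = 56 (mod 289)
  r_2 = 4102 (mod 4913)
  r_3 = 33580 (mod 83521)
Final: r = 33580 satisfies f(r) ≡ 0 mod 17^4.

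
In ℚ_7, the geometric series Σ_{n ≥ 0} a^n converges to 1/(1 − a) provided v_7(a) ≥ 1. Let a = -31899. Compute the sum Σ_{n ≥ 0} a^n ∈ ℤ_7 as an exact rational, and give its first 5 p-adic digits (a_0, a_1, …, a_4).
Σ a^n = 1/(1 − a) = 1/31900;  first 5 digits = (1, 0, 0, 5, 0)

v_7(a) = 3 ≥ 1, so the series converges in ℤ_7 to 1/(1 − a) = 1/(1 − (-31899)) = 1/31900. Expand this rational in ℤ_7: compute digits iteratively via d_i = x_i mod 7, x_{i+1} = (x_i − d_i)/7. The first 5 digits are (1, 0, 0, 5, 0).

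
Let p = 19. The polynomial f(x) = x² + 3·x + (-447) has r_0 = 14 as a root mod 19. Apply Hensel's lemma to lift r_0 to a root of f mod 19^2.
r_1 = 242 (mod 361)

Hensel: r_{i+1} = r_i − f(r_i)·(f′(r_i))^{-1} mod 19^{i+2}, f′(x) = 2x + 3. Iterate:
  r_0 = 14 (mod 19)
  r_1 = 242 (mod 361)
Final: r = 242 satisfies f(r) ≡ 0 mod 19^2.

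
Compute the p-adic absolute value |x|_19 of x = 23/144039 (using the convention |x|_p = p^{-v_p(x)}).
|23/144039|_19 = 6859

Step 1 — compute v_19(x) by factoring powers of 19 out of the numerator and denominator: v_19(23/144039) = -3. Step 2 — apply |x|_p = p^{-v_p(x)} = 19^{3} = 6859.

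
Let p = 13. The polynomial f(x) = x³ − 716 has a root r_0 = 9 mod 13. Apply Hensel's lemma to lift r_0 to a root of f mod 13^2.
r_1 = 139 (mod 169)

Hensel: r_{i+1} = r_i − f(r_i)/f′(r_i) mod 13^{i+2}, where f′(x) = 3x². Iterate:
  r_0 = 9 (mod 13)
  r_1 = 139 (mod 169)
Final: r = 139 with f(r) ≡ 0 mod 13^2.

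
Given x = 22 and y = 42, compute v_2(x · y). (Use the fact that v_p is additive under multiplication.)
v_2(924) = 2

v_p(x) = 1 (factor: 22 = 2^1 · 11); v_p(y) = 1 (factor: 42 = 2^1 · 21). Additivity: v_p(xy) = v_p(x) + v_p(y) = 1 + 1 = 2. (Direct check: xy = 924 = 2^2 · (231).)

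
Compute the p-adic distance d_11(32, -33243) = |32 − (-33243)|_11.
d_11(32, -33243) = 1/1331

Step 1 — x − y = 32 − (-33243) = 33275. Step 2 — v_11(33275) = 3 (factor: 33275 = (11^3 · 25); the sign does not affect v_p). Step 3 — |x − y|_11 = 11^{-3} = 1/1331.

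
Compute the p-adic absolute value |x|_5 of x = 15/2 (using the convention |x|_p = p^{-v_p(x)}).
|15/2|_5 = 1/5

Step 1 — compute v_5(x) by factoring powers of 5 out of the numerator and denominator: v_5(15/2) = 1. Step 2 — apply |x|_p = p^{-v_p(x)} = 5^{-1} = 1/5.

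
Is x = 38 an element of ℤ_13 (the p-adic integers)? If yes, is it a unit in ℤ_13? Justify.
x ∈ ℤ_13^× (unit); v_13(x) = 0

ℤ_13 = {x ∈ ℚ_13 : v_13(x) ≥ 0} and ℤ_13^× = {x ∈ ℤ_13 : v_13(x) = 0}. Here v_13(38) = v_13(num) − v_13(den) = 0; compare against these criteria.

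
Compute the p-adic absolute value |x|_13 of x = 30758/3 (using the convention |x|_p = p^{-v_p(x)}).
|30758/3|_13 = 1/2197

Step 1 — compute v_13(x) by factoring powers of 13 out of the numerator and denominator: v_13(30758/3) = 3. Step 2 — apply |x|_p = p^{-v_p(x)} = 13^{-3} = 1/2197.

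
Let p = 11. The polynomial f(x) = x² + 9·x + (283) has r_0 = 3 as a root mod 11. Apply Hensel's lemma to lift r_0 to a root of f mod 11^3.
r_2 = 861 (mod 1331)

Hensel: r_{i+1} = r_i − f(r_i)·(f′(r_i))^{-1} mod 11^{i+2}, f′(x) = 2x + 9. Iterate:
  r_0 = 3 (mod 11)
  r_1 = 14 (mod 121)
  r_2 = 861 (mod 1331)
Final: r = 861 satisfies f(r) ≡ 0 mod 11^3.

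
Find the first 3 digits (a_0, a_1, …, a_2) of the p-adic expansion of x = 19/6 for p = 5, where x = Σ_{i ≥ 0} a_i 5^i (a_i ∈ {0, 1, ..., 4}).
(a_0, …, a_2) = (4, 4, 0)

v_5(19/6) = 0 (numerator and denominator both coprime to 5), so x ∈ ℤ_5^×. Compute digits iteratively via a_i = x_i mod 5, x_{i+1} = (x_i − a_i)/5, with x_0 = x:
  x_0 = 19/6;  a_0 = 4;  x_1 = (x_0 − 4)/5 = -1/6
  x_1 = -1/6;  a_1 = 4;  x_2 = (x_1 − 4)/5 = -5/6
  x_2 = -5/6;  a_2 = 0;  x_3 = (x_2 − 0)/5 = -1/6
Digits: (4, 4, 0).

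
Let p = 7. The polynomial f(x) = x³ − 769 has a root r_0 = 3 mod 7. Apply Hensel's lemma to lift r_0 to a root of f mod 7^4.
r_3 = 1564 (mod 2401)

Hensel: r_{i+1} = r_i − f(r_i)/f′(r_i) mod 7^{i+2}, where f′(x) = 3x². Iterate:
  r_0 = 3 (mod 7)
  r_1 = 45 (mod 49)
  r_2 = 192 (mod 343)
  r_3 = 1564 (mod 2401)
Final: r = 1564 with f(r) ≡ 0 mod 7^4.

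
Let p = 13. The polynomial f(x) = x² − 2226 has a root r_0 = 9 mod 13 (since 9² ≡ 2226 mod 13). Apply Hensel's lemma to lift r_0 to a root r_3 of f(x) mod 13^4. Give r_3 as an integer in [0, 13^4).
r_3 = 19197 (mod 28561)

Hensel's recurrence: r_{i+1} = r_i − f(r_i)·(f′(r_i))^{-1} mod 13^{i+2}, with f′(x) = 2x. Iterate:
  r_0 = 9 (mod 13)
  r_1 = 100 (mod 169)
  r_2 = 1621 (mod 2197)
  r_3 = 19197 (mod 28561)
Final: r_3 = 19197, and one checks f(r_3) ≡ 0 mod 13^4.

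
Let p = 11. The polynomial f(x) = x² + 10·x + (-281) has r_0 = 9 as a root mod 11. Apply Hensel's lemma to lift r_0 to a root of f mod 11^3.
r_2 = 471 (mod 1331)

Hensel: r_{i+1} = r_i − f(r_i)·(f′(r_i))^{-1} mod 11^{i+2}, f′(x) = 2x + 10. Iterate:
  r_0 = 9 (mod 11)
  r_1 = 108 (mod 121)
  r_2 = 471 (mod 1331)
Final: r = 471 satisfies f(r) ≡ 0 mod 11^3.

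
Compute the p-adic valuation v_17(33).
v_17(33) = 0

v_17(n) is the largest exponent k such that 17^k divides n. Factor out: 33 = 17^0 · 33. (Sign doesn't affect v_p.) So v_17(33) = 0.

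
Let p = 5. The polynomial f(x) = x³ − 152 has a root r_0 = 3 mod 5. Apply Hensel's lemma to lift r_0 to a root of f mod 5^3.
r_2 = 3 (mod 125)

Hensel: r_{i+1} = r_i − f(r_i)/f′(r_i) mod 5^{i+2}, where f′(x) = 3x². Iterate:
  r_0 = 3 (mod 5)
  r_1 = 3 (mod 25)
  r_2 = 3 (mod 125)
Final: r = 3 with f(r) ≡ 0 mod 5^3.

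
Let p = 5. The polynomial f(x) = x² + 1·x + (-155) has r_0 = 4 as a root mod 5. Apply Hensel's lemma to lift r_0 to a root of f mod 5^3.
r_2 = 119 (mod 125)

Hensel: r_{i+1} = r_i − f(r_i)·(f′(r_i))^{-1} mod 5^{i+2}, f′(x) = 2x + 1. Iterate:
  r_0 = 4 (mod 5)
  r_1 = 19 (mod 25)
  r_2 = 119 (mod 125)
Final: r = 119 satisfies f(r) ≡ 0 mod 5^3.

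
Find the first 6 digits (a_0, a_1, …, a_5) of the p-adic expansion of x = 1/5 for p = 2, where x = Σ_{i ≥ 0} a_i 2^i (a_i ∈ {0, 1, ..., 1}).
(a_0, …, a_5) = (1, 0, 1, 1, 0, 0)

v_2(1/5) = 0 (numerator and denominator both coprime to 2), so x ∈ ℤ_2^×. Compute digits iteratively via a_i = x_i mod 2, x_{i+1} = (x_i − a_i)/2, with x_0 = x:
  x_0 = 1/5;  a_0 = 1;  x_1 = (x_0 − 1)/2 = -2/5
  x_1 = -2/5;  a_1 = 0;  x_2 = (x_1 − 0)/2 = -1/5
  x_2 = -1/5;  a_2 = 1;  x_3 = (x_2 − 1)/2 = -3/5
  x_3 = -3/5;  a_3 = 1;  x_4 = (x_3 − 1)/2 = -4/5
  x_4 = -4/5;  a_4 = 0;  x_5 = (x_4 − 0)/2 = -2/5
  x_5 = -2/5;  a_5 = 0;  x_6 = (x_5 − 0)/2 = -1/5
Digits: (1, 0, 1, 1, 0, 0).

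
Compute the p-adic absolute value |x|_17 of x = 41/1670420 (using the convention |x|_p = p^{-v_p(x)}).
|41/1670420|_17 = 83521

Step 1 — compute v_17(x) by factoring powers of 17 out of the numerator and denominator: v_17(41/1670420) = -4. Step 2 — apply |x|_p = p^{-v_p(x)} = 17^{4} = 83521.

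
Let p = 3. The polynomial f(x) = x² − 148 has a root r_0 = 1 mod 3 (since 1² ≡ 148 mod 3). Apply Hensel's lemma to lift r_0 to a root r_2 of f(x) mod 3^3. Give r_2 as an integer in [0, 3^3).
r_2 = 16 (mod 27)

Hensel's recurrence: r_{i+1} = r_i − f(r_i)·(f′(r_i))^{-1} mod 3^{i+2}, with f′(x) = 2x. Iterate:
  r_0 = 1 (mod 3)
  r_1 = 7 (mod 9)
  r_2 = 16 (mod 27)
Final: r_2 = 16, and one checks f(r_2) ≡ 0 mod 3^3.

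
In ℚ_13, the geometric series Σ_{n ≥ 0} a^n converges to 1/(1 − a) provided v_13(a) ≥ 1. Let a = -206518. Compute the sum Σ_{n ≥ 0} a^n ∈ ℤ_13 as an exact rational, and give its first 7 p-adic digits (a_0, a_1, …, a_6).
Σ a^n = 1/(1 − a) = 1/206519;  first 7 digits = (1, 0, 0, 10, 5, 12, 8)

v_13(a) = 3 ≥ 1, so the series converges in ℤ_13 to 1/(1 − a) = 1/(1 − (-206518)) = 1/206519. Expand this rational in ℤ_13: compute digits iteratively via d_i = x_i mod 13, x_{i+1} = (x_i − d_i)/13. The first 7 digits are (1, 0, 0, 10, 5, 12, 8).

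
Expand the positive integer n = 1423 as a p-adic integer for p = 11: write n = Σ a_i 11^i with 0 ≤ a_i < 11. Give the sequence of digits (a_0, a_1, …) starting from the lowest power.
(a_0, a_1, …) = (4, 8, 0, 1)

Repeated division by 11 gives the digits low-to-high: 1423 = 4 + 8·11^1 + 1·11^3. Digit sequence: (4, 8, 0, 1).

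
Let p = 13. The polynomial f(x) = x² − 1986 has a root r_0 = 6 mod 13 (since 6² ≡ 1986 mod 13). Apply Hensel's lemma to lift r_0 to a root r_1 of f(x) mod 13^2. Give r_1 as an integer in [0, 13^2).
r_1 = 84 (mod 169)

Hensel's recurrence: r_{i+1} = r_i − f(r_i)·(f′(r_i))^{-1} mod 13^{i+2}, with f′(x) = 2x. Iterate:
  r_0 = 6 (mod 13)
  r_1 = 84 (mod 169)
Final: r_1 = 84, and one checks f(r_1) ≡ 0 mod 13^2.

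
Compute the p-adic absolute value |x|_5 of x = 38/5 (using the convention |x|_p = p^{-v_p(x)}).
|38/5|_5 = 5

Step 1 — compute v_5(x) by factoring powers of 5 out of the numerator and denominator: v_5(38/5) = -1. Step 2 — apply |x|_p = p^{-v_p(x)} = 5^{1} = 5.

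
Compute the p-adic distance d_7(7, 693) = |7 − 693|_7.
d_7(7, 693) = 1/343

Step 1 — x − y = 7 − 693 = -686. Step 2 — v_7(-686) = 3 (factor: -686 = −(7^3 · 2); the sign does not affect v_p). Step 3 — |x − y|_7 = 7^{-3} = 1/343.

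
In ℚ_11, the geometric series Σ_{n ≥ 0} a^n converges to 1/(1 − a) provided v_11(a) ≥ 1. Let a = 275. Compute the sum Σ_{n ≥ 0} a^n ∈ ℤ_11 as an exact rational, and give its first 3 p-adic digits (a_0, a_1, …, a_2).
Σ a^n = 1/(1 − a) = -1/274;  first 3 digits = (1, 3, 0)

v_11(a) = 1 ≥ 1, so the series converges in ℤ_11 to 1/(1 − a) = 1/(1 − 275) = -1/274. Expand this rational in ℤ_11: compute digits iteratively via d_i = x_i mod 11, x_{i+1} = (x_i − d_i)/11. The first 3 digits are (1, 3, 0).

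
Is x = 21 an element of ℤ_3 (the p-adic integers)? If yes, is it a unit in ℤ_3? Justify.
x ∈ ℤ_3 but not a unit; v_3(x) = 1 > 0

ℤ_3 = {x ∈ ℚ_3 : v_3(x) ≥ 0} and ℤ_3^× = {x ∈ ℤ_3 : v_3(x) = 0}. Here v_3(21) = v_3(num) − v_3(den) = 1; compare against these criteria.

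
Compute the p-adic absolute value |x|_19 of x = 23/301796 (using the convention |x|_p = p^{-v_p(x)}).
|23/301796|_19 = 6859

Step 1 — compute v_19(x) by factoring powers of 19 out of the numerator and denominator: v_19(23/301796) = -3. Step 2 — apply |x|_p = p^{-v_p(x)} = 19^{3} = 6859.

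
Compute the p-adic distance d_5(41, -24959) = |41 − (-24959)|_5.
d_5(41, -24959) = 1/3125

Step 1 — x − y = 41 − (-24959) = 25000. Step 2 — v_5(25000) = 5 (factor: 25000 = (5^5 · 8); the sign does not affect v_p). Step 3 — |x − y|_5 = 5^{-5} = 1/3125.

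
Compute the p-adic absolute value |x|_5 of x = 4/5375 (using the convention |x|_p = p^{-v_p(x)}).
|4/5375|_5 = 125

Step 1 — compute v_5(x) by factoring powers of 5 out of the numerator and denominator: v_5(4/5375) = -3. Step 2 — apply |x|_p = p^{-v_p(x)} = 5^{3} = 125.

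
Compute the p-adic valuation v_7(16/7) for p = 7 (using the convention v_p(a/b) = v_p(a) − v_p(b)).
v_7(16/7) = -1

Factor powers of 7 from the numerator and denominator of the reduced fraction: 16 = 7^0 · 16 and 7 = 7^1 · 1. Apply v_p(a/b) = v_p(a) − v_p(b): v_7(16/7) = 0 − 1 = -1.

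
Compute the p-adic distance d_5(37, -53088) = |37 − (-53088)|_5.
d_5(37, -53088) = 1/3125

Step 1 — x − y = 37 − (-53088) = 53125. Step 2 — v_5(53125) = 5 (factor: 53125 = (5^5 · 17); the sign does not affect v_p). Step 3 — |x − y|_5 = 5^{-5} = 1/3125.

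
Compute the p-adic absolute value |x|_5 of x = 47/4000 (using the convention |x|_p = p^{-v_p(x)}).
|47/4000|_5 = 125

Step 1 — compute v_5(x) by factoring powers of 5 out of the numerator and denominator: v_5(47/4000) = -3. Step 2 — apply |x|_p = p^{-v_p(x)} = 5^{3} = 125.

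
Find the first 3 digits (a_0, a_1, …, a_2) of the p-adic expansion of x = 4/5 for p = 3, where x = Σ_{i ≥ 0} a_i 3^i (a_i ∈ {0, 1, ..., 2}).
(a_0, …, a_2) = (2, 2, 1)

v_3(4/5) = 0 (numerator and denominator both coprime to 3), so x ∈ ℤ_3^×. Compute digits iteratively via a_i = x_i mod 3, x_{i+1} = (x_i − a_i)/3, with x_0 = x:
  x_0 = 4/5;  a_0 = 2;  x_1 = (x_0 − 2)/3 = -2/5
  x_1 = -2/5;  a_1 = 2;  x_2 = (x_1 − 2)/3 = -4/5
  x_2 = -4/5;  a_2 = 1;  x_3 = (x_2 − 1)/3 = -3/5
Digits: (2, 2, 1).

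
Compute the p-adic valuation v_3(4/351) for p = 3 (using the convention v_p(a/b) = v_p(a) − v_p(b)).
v_3(4/351) = -3

Factor powers of 3 from the numerator and denominator of the reduced fraction: 4 = 3^0 · 4 and 351 = 3^3 · 13. Apply v_p(a/b) = v_p(a) − v_p(b): v_3(4/351) = 0 − 3 = -3.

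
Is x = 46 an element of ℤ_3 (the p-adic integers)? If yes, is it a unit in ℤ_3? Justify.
x ∈ ℤ_3^× (unit); v_3(x) = 0

ℤ_3 = {x ∈ ℚ_3 : v_3(x) ≥ 0} and ℤ_3^× = {x ∈ ℤ_3 : v_3(x) = 0}. Here v_3(46) = v_3(num) − v_3(den) = 0; compare against these criteria.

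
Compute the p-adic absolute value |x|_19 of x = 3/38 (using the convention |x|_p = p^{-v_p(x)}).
|3/38|_19 = 19

Step 1 — compute v_19(x) by factoring powers of 19 out of the numerator and denominator: v_19(3/38) = -1. Step 2 — apply |x|_p = p^{-v_p(x)} = 19^{1} = 19.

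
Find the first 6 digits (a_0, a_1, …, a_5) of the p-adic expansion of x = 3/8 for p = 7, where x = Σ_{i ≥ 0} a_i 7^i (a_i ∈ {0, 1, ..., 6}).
(a_0, …, a_5) = (3, 4, 2, 4, 2, 4)

v_7(3/8) = 0 (numerator and denominator both coprime to 7), so x ∈ ℤ_7^×. Compute digits iteratively via a_i = x_i mod 7, x_{i+1} = (x_i − a_i)/7, with x_0 = x:
  x_0 = 3/8;  a_0 = 3;  x_1 = (x_0 − 3)/7 = -3/8
  x_1 = -3/8;  a_1 = 4;  x_2 = (x_1 − 4)/7 = -5/8
  x_2 = -5/8;  a_2 = 2;  x_3 = (x_2 − 2)/7 = -3/8
  x_3 = -3/8;  a_3 = 4;  x_4 = (x_3 − 4)/7 = -5/8
  x_4 = -5/8;  a_4 = 2;  x_5 = (x_4 − 2)/7 = -3/8
  x_5 = -3/8;  a_5 = 4;  x_6 = (x_5 − 4)/7 = -5/8
Digits: (3, 4, 2, 4, 2, 4).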